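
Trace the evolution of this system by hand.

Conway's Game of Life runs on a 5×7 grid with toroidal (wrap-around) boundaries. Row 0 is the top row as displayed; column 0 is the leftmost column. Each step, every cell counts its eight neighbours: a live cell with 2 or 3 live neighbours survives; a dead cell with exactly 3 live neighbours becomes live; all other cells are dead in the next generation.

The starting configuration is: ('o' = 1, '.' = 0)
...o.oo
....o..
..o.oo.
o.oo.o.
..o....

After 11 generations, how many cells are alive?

13

gen 0: ...o.oo
....o..
..o.oo.
o.oo.o.
..o....
gen 1: ...ooo.
......o
.oo..oo
..o..oo
.oo..o.
gen 2: ..ooooo
o.oo..o
.oo....
...oo..
.oo....
gen 3: ....ooo
o.....o
oo..o..
...o...
.o.....
gen 4: .....oo
.o..o..
oo....o
ooo....
....oo.
gen 5: ......o
.o.....
......o
..o..o.
oo..oo.
gen 6: .o...oo
o......
.......
oo..oo.
oo..oo.
gen 7: .o..oo.
o.....o
oo....o
oo..oo.
..o....
gen 8: oo...oo
.......
.......
..o..o.
o.oo..o
gen 9: .oo..o.
o.....o
.......
.ooo..o
..ooo..
gen 10: ooo.ooo
oo....o
.oo...o
.o..o..
o...oo.
gen 11: ..ooo..
...o...
..o..oo
.oooo.o
..o....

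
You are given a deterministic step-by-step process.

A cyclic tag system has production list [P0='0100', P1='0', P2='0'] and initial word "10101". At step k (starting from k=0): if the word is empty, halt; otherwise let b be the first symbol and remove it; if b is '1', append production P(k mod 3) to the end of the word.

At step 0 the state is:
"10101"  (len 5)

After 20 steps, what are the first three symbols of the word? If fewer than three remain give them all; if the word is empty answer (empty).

k=0  "10101"  (len 5)
k=1  "01010100"  (len 8)
k=2  "1010100"  (len 7)
k=3  "0101000"  (len 7)
k=4  "101000"  (len 6)
k=5  "010000"  (len 6)
k=6  "10000"  (len 5)
k=7  "00000100"  (len 8)
k=8  "0000100"  (len 7)
k=9  "000100"  (len 6)
k=10  "00100"  (len 5)
k=11  "0100"  (len 4)
k=12  "100"  (len 3)
k=13  "000100"  (len 6)
k=14  "00100"  (len 5)
k=15  "0100"  (len 4)
k=16  "100"  (len 3)
k=17  "000"  (len 3)
k=18  "00"  (len 2)
k=19  "0"  (len 1)
k=20  (halted — word empty)

(empty)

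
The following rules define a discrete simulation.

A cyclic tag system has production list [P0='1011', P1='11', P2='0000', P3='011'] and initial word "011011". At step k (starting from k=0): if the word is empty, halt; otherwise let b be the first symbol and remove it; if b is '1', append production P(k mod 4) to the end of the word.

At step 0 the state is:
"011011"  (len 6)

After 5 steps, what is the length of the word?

11

0) "011011"  (len 6)
1) "11011"  (len 5)
2) "101111"  (len 6)
3) "011110000"  (len 9)
4) "11110000"  (len 8)
5) "11100001011"  (len 11)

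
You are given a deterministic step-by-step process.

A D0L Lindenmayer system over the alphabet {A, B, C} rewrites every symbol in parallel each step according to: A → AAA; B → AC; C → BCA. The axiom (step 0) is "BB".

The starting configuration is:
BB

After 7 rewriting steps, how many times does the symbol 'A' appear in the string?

step 0: BB
step 1: ACAC
step 2: AAABCAAAABCA
step 3: AAAAAAAAAACBCAAAAAAAAAAAAAACBCAAAA
step 4: AAAAAAAAAAAAAAAAAAAAAAAAAAAAAABCAACBCAAAAAAAAAAAAAAAAAAAAAAAAAAAAAAAAAAAAAAAAAAABCAACBCAAAAAAAAAAAAA
step 5: AAAAAAAAAAAAAAAAAAAAAAAAAAAAAAAAAAAAAAAAAAAAAAAAAAAAAAAAAA…ACBCAAAAAAABCAACBCAAAAAAAAAAAAAAAAAAAAAAAAAAAAAAAAAAAAAAAA  (len 296)
step 6: AAAAAAAAAAAAAAAAAAAAAAAAAAAAAAAAAAAAAAAAAAAAAAAAAAAAAAAAAA…AAAAAAAAAAAAAAAAAAAAAAAAAAAAAAAAAAAAAAAAAAAAAAAAAAAAAAAAAA  (len 882)
step 7: AAAAAAAAAAAAAAAAAAAAAAAAAAAAAAAAAAAAAAAAAAAAAAAAAAAAAAAAAA…AAAAAAAAAAAAAAAAAAAAAAAAAAAAAAAAAAAAAAAAAAAAAAAAAAAAAAAAAA  (len 2636)

2594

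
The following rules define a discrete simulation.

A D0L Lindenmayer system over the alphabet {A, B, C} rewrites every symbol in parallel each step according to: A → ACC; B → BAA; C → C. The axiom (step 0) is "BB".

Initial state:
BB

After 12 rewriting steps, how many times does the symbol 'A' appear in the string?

k=0  BB
k=1  BAABAA
k=2  BAAACCACCBAAACCACC
k=3  BAAACCACCACCCCACCCCBAAACCACCACCCCACCCC
k=4  BAAACCACCACCCCACCCCACCCCCCACCCCCCBAAACCACCACCCCACCCCACCCCCCACCCCCC
k=5  BAAACCACCACCCCACCCCACCCCCCACCCCCCACCCCCCCCACCCCCCCCBAAACCACCACCCCACCCCACCCCCCACCCCCCACCCCCCCCACCCCCCCC
k=6  BAAACCACCACCCCACCCCACCCCCCACCCCCCACCCCCCCCACCCCCCCCACCCCCC…CCCCACCCCCCACCCCCCACCCCCCCCACCCCCCCCACCCCCCCCCCACCCCCCCCCC  (len 146)
k=7  BAAACCACCACCCCACCCCACCCCCCACCCCCCACCCCCCCCACCCCCCCCACCCCCC…CACCCCCCCCACCCCCCCCCCACCCCCCCCCCACCCCCCCCCCCCACCCCCCCCCCCC  (len 198)
k=8  BAAACCACCACCCCACCCCACCCCCCACCCCCCACCCCCCCCACCCCCCCCACCCCCC…CCACCCCCCCCCCCCACCCCCCCCCCCCACCCCCCCCCCCCCCACCCCCCCCCCCCCC  (len 258)
k=9  BAAACCACCACCCCACCCCACCCCCCACCCCCCACCCCCCCCACCCCCCCCACCCCCC…CCCCCCCCCACCCCCCCCCCCCCCACCCCCCCCCCCCCCCCACCCCCCCCCCCCCCCC  (len 326)
k=10  BAAACCACCACCCCACCCCACCCCCCACCCCCCACCCCCCCCACCCCCCCCACCCCCC…CCCACCCCCCCCCCCCCCCCACCCCCCCCCCCCCCCCCCACCCCCCCCCCCCCCCCCC  (len 402)
k=11  BAAACCACCACCCCACCCCACCCCCCACCCCCCACCCCCCCCACCCCCCCCACCCCCC…CCCCCCCCCCCCCCCCACCCCCCCCCCCCCCCCCCCCACCCCCCCCCCCCCCCCCCCC  (len 486)
k=12  BAAACCACCACCCCACCCCACCCCCCACCCCCCACCCCCCCCACCCCCCCCACCCCCC…CCCCCCCCCCCCACCCCCCCCCCCCCCCCCCCCCCACCCCCCCCCCCCCCCCCCCCCC  (len 578)

48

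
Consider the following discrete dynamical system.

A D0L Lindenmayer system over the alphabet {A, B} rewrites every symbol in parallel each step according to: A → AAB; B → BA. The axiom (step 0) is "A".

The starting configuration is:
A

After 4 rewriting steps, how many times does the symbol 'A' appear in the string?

34

0) A
1) AAB
2) AABAABBA
3) AABAABBAAABAABBABAAAB
4) AABAABBAAABAABBABAAABAABAABBAAABAABBABAAABBAAABAABAABBA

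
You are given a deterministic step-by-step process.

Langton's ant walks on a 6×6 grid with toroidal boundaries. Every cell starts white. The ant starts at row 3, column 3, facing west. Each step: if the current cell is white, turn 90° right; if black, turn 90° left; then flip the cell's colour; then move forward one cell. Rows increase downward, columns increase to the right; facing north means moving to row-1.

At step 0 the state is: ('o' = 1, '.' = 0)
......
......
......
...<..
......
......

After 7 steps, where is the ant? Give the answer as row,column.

3,2

k=0  ......
......
......
...<..
......
......
k=1  ......
......
...^..
...o..
......
......
k=2  ......
......
...o>.
...o..
......
......
k=3  ......
......
...oo.
...ov.
......
......
k=4  ......
......
...oo.
...<o.
......
......
k=5  ......
......
...oo.
....o.
...v..
......
k=6  ......
......
...oo.
....o.
..<o..
......
k=7  ......
......
...oo.
..^.o.
..oo..
......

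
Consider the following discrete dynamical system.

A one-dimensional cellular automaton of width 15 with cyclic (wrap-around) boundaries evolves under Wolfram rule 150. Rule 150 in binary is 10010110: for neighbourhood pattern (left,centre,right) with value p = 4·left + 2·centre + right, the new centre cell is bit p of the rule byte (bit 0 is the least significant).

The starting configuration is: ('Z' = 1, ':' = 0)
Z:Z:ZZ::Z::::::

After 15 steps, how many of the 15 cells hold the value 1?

5

k=0  Z:Z:ZZ::Z::::::
k=1  Z:Z:::ZZZZ::::Z
k=2  ::ZZ:Z:ZZ:Z::Z:
k=3  :Z:::Z::::ZZZZZ
k=4  :ZZ:ZZZ::Z:ZZZ:
k=5  Z::::Z:ZZZ::Z:Z
k=6  :Z::ZZ::Z:ZZZ::
k=7  ZZZZ::ZZZ::Z:Z:
k=8  :ZZ:ZZ:Z:ZZZ:Z:
k=9  Z::::::Z::Z::ZZ
k=10  :Z::::ZZZZZZZ:Z
k=11  :ZZ::Z:ZZZZZ::Z
k=12  :::ZZZ::ZZZ:ZZZ
k=13  Z:Z:Z:ZZ:Z:::Z:
k=14  Z:Z:Z::::ZZ:ZZ:
k=15  Z:Z:ZZ::Z::::::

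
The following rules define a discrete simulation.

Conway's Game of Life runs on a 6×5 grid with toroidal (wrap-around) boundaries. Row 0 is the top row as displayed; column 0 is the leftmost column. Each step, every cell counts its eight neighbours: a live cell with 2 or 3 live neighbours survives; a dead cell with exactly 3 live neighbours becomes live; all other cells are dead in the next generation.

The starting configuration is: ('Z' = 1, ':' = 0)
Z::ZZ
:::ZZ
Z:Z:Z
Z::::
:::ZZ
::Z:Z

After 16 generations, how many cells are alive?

step 0: Z::ZZ
:::ZZ
Z:Z:Z
Z::::
:::ZZ
::Z:Z
step 1: Z:Z::
:ZZ::
ZZ:::
ZZ:::
Z::ZZ
::Z::
step 2: ::ZZ:
::Z::
:::::
::Z::
Z:ZZZ
Z:Z::
step 3: ::ZZ:
::ZZ:
:::::
:ZZ:Z
Z:Z:Z
Z::::
step 4: :ZZZZ
::ZZ:
:Z:::
:ZZ:Z
::Z:Z
Z:Z::
step 5: Z:::Z
Z:::Z
ZZ:::
:ZZ::
::Z:Z
Z::::
step 6: :Z:::
:::::
::Z:Z
::ZZ:
Z:ZZ:
ZZ:Z:
step 7: ZZZ::
:::::
::Z::
:::::
Z::::
Z::Z:
step 8: ZZZ:Z
::Z::
:::::
:::::
::::Z
Z:Z::
step 9: Z:Z:Z
Z:ZZ:
:::::
:::::
:::::
::Z::
step 10: Z:Z:Z
Z:ZZ:
:::::
:::::
:::::
:Z:Z:
step 11: Z::::
Z:ZZ:
:::::
:::::
:::::
ZZZZZ
step 12: :::::
:Z::Z
:::::
:::::
ZZZZZ
ZZZZZ
step 13: :::::
:::::
:::::
ZZZZZ
:::::
:::::
step 14: :::::
:::::
ZZZZZ
ZZZZZ
ZZZZZ
:::::
step 15: :::::
ZZZZZ
:::::
:::::
:::::
ZZZZZ
step 16: :::::
ZZZZZ
ZZZZZ
:::::
ZZZZZ
ZZZZZ

20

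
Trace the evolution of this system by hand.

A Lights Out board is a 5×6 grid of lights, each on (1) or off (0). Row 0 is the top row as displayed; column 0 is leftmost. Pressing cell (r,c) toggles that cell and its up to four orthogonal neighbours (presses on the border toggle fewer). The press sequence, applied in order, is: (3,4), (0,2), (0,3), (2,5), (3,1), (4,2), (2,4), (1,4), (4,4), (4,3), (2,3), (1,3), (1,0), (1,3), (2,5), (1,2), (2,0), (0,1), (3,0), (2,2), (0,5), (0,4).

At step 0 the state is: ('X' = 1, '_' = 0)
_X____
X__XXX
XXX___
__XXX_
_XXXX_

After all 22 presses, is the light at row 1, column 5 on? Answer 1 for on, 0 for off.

[0] _X____
X__XXX
XXX___
__XXX_
_XXXX_
[1] _X____
X__XXX
XXX_X_
__X__X
_XXX__
[2] __XX__
X_XXXX
XXX_X_
__X__X
_XXX__
[3] ____X_
X_X_XX
XXX_X_
__X__X
_XXX__
[4] ____X_
X_X_X_
XXX__X
__X___
_XXX__
[5] ____X_
X_X_X_
X_X__X
XX____
__XX__
[6] ____X_
X_X_X_
X_X__X
XXX___
_X____
[7] ____X_
X_X___
X_XXX_
XXX_X_
_X____
[8] ______
X_XXXX
X_XX__
XXX_X_
_X____
[9] ______
X_XXXX
X_XX__
XXX___
_X_XXX
[10] ______
X_XXXX
X_XX__
XXXX__
_XX__X
[11] ______
X_X_XX
X___X_
XXX___
_XX__X
[12] ___X__
X__X_X
X__XX_
XXX___
_XX__X
[13] X__X__
_X_X_X
___XX_
XXX___
_XX__X
[14] X_____
_XX_XX
____X_
XXX___
_XX__X
[15] X_____
_XX_X_
_____X
XXX__X
_XX__X
[16] X_X___
___XX_
__X__X
XXX__X
_XX__X
[17] X_X___
X__XX_
XXX__X
_XX__X
_XX__X
[18] _X____
XX_XX_
XXX__X
_XX__X
_XX__X
[19] _X____
XX_XX_
_XX__X
X_X__X
XXX__X
[20] _X____
XXXXX_
___X_X
X____X
XXX__X
[21] _X__XX
XXXXXX
___X_X
X____X
XXX__X
[22] _X_X__
XXXX_X
___X_X
X____X
XXX__X

1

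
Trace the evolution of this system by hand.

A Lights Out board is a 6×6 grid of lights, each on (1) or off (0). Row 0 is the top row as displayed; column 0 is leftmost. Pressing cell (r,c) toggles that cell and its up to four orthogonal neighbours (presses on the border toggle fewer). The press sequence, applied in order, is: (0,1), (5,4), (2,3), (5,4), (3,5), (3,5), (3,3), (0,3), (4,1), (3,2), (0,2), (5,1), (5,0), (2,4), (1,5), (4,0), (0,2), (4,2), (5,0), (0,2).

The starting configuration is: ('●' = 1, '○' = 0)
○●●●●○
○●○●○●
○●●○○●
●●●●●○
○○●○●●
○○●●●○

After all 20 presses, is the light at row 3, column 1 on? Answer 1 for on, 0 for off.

step 0: ○●●●●○
○●○●○●
○●●○○●
●●●●●○
○○●○●●
○○●●●○
step 1: ●○○●●○
○○○●○●
○●●○○●
●●●●●○
○○●○●●
○○●●●○
step 2: ●○○●●○
○○○●○●
○●●○○●
●●●●●○
○○●○○●
○○●○○●
step 3: ●○○●●○
○○○○○●
○●○●●●
●●●○●○
○○●○○●
○○●○○●
step 4: ●○○●●○
○○○○○●
○●○●●●
●●●○●○
○○●○●●
○○●●●○
step 5: ●○○●●○
○○○○○●
○●○●●○
●●●○○●
○○●○●○
○○●●●○
step 6: ●○○●●○
○○○○○●
○●○●●●
●●●○●○
○○●○●●
○○●●●○
step 7: ●○○●●○
○○○○○●
○●○○●●
●●○●○○
○○●●●●
○○●●●○
step 8: ●○●○○○
○○○●○●
○●○○●●
●●○●○○
○○●●●●
○○●●●○
step 9: ●○●○○○
○○○●○●
○●○○●●
●○○●○○
●●○●●●
○●●●●○
step 10: ●○●○○○
○○○●○●
○●●○●●
●●●○○○
●●●●●●
○●●●●○
step 11: ●●○●○○
○○●●○●
○●●○●●
●●●○○○
●●●●●●
○●●●●○
step 12: ●●○●○○
○○●●○●
○●●○●●
●●●○○○
●○●●●●
●○○●●○
step 13: ●●○●○○
○○●●○●
○●●○●●
●●●○○○
○○●●●●
○●○●●○
step 14: ●●○●○○
○○●●●●
○●●●○○
●●●○●○
○○●●●●
○●○●●○
step 15: ●●○●○●
○○●●○○
○●●●○●
●●●○●○
○○●●●●
○●○●●○
step 16: ●●○●○●
○○●●○○
○●●●○●
○●●○●○
●●●●●●
●●○●●○
step 17: ●○●○○●
○○○●○○
○●●●○●
○●●○●○
●●●●●●
●●○●●○
step 18: ●○●○○●
○○○●○○
○●●●○●
○●○○●○
●○○○●●
●●●●●○
step 19: ●○●○○●
○○○●○○
○●●●○●
○●○○●○
○○○○●●
○○●●●○
step 20: ●●○●○●
○○●●○○
○●●●○●
○●○○●○
○○○○●●
○○●●●○

1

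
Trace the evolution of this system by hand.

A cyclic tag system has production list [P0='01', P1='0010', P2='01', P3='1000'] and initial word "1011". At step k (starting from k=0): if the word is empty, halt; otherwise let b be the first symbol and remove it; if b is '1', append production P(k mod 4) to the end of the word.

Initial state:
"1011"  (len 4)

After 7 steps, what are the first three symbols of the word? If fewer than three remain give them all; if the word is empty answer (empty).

110

0) "1011"  (len 4)
1) "01101"  (len 5)
2) "1101"  (len 4)
3) "10101"  (len 5)
4) "01011000"  (len 8)
5) "1011000"  (len 7)
6) "0110000010"  (len 10)
7) "110000010"  (len 9)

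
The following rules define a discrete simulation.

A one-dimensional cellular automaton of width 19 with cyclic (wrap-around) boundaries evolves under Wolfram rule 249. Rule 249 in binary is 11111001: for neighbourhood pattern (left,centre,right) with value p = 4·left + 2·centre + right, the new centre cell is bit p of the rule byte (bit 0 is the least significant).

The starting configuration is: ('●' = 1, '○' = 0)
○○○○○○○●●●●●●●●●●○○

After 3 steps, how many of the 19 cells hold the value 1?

19

t=0: ○○○○○○○●●●●●●●●●●○○
t=1: ●●●●●●○●●●●●●●●●●●●
t=2: ●●●●●●●●●●●●●●●●●●●
t=3: ●●●●●●●●●●●●●●●●●●●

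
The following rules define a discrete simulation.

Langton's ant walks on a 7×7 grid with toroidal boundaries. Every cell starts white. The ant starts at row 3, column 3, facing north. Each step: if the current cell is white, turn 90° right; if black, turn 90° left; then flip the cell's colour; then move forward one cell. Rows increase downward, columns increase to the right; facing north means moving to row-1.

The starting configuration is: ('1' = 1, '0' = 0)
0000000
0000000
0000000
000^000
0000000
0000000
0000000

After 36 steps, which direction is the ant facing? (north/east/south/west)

south

[0] 0000000
0000000
0000000
000^000
0000000
0000000
0000000
[1] 0000000
0000000
0000000
0001>00
0000000
0000000
0000000
[2] 0000000
0000000
0000000
0001100
0000v00
0000000
0000000
[3] 0000000
0000000
0000000
0001100
000<100
0000000
0000000
[4] 0000000
0000000
0000000
000^100
0001100
0000000
0000000
[5] 0000000
0000000
0000000
00<0100
0001100
0000000
0000000
[6] 0000000
0000000
00^0000
0010100
0001100
0000000
0000000
[7] 0000000
0000000
001>000
0010100
0001100
0000000
0000000
[8] 0000000
0000000
0011000
001v100
0001100
0000000
0000000
[9] 0000000
0000000
0011000
00<1100
0001100
0000000
0000000
[10] 0000000
0000000
0011000
0001100
00v1100
0000000
0000000
[11] 0000000
0000000
0011000
0001100
0<11100
0000000
0000000
[12] 0000000
0000000
0011000
0^01100
0111100
0000000
0000000
[13] 0000000
0000000
0011000
01>1100
0111100
0000000
0000000
[14] 0000000
0000000
0011000
0111100
01v1100
0000000
0000000
[15] 0000000
0000000
0011000
0111100
010>100
0000000
0000000
[16] 0000000
0000000
0011000
011^100
0100100
0000000
0000000
[17] 0000000
0000000
0011000
01<0100
0100100
0000000
0000000
[18] 0000000
0000000
0011000
0100100
01v0100
0000000
0000000
[19] 0000000
0000000
0011000
0100100
0<10100
0000000
0000000
[20] 0000000
0000000
0011000
0100100
0010100
0v00000
0000000
[21] 0000000
0000000
0011000
0100100
0010100
<100000
0000000
[22] 0000000
0000000
0011000
0100100
^010100
1100000
0000000
[23] 0000000
0000000
0011000
0100100
1>10100
1100000
0000000
[24] 0000000
0000000
0011000
0100100
1110100
1v00000
0000000
[25] 0000000
0000000
0011000
0100100
1110100
10>0000
0000000
[26] 0000000
0000000
0011000
0100100
1110100
1010000
00v0000
[27] 0000000
0000000
0011000
0100100
1110100
1010000
0<10000
[28] 0000000
0000000
0011000
0100100
1110100
1^10000
0110000
[29] 0000000
0000000
0011000
0100100
1110100
11>0000
0110000
[30] 0000000
0000000
0011000
0100100
11^0100
1100000
0110000
[31] 0000000
0000000
0011000
0100100
1<00100
1100000
0110000
[32] 0000000
0000000
0011000
0100100
1000100
1v00000
0110000
[33] 0000000
0000000
0011000
0100100
1000100
10>0000
0110000
[34] 0000000
0000000
0011000
0100100
1000100
1010000
01v0000
[35] 0000000
0000000
0011000
0100100
1000100
1010000
010>000
[36] 000v000
0000000
0011000
0100100
1000100
1010000
0101000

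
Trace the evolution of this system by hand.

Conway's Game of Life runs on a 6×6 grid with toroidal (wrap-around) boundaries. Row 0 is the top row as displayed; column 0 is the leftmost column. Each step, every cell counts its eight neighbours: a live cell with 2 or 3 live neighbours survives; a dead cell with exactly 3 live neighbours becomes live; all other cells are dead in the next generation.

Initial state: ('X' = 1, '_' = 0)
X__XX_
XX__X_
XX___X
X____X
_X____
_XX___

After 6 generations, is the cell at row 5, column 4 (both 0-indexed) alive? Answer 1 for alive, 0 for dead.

step 0: X__XX_
XX__X_
XX___X
X____X
_X____
_XX___
step 1: X__XX_
__XXX_
____X_
_____X
_XX___
XXXX__
step 2: X_____
__X___
____XX
______
___X__
X___XX
step 3: XX____
_____X
______
____X_
____XX
X___XX
step 4: _X__X_
X_____
______
____XX
X__X__
_X__X_
step 5: XX___X
______
_____X
____XX
X__X__
XXXXXX
step 6: ___X__
_____X
____XX
X___XX
______
___X__

0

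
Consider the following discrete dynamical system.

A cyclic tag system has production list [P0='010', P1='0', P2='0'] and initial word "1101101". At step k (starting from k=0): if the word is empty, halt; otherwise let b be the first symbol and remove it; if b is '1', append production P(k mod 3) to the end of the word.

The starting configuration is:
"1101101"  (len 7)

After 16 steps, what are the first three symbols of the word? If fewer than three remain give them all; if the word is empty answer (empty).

step 0: "1101101"  (len 7)
step 1: "101101010"  (len 9)
step 2: "011010100"  (len 9)
step 3: "11010100"  (len 8)
step 4: "1010100010"  (len 10)
step 5: "0101000100"  (len 10)
step 6: "101000100"  (len 9)
step 7: "01000100010"  (len 11)
step 8: "1000100010"  (len 10)
step 9: "0001000100"  (len 10)
step 10: "001000100"  (len 9)
step 11: "01000100"  (len 8)
step 12: "1000100"  (len 7)
step 13: "000100010"  (len 9)
step 14: "00100010"  (len 8)
step 15: "0100010"  (len 7)
step 16: "100010"  (len 6)

100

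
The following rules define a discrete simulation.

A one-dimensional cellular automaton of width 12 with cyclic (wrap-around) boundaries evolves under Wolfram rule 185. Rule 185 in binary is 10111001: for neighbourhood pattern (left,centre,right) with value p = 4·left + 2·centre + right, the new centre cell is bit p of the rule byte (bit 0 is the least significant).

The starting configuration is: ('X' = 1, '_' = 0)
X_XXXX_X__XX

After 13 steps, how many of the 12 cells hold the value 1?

k=0  X_XXXX_X__XX
k=1  _XXXX_X_X_XX
k=2  XXXX_X_X_XX_
k=3  XXX_X_X_XX_X
k=4  XX_X_X_XX_XX
k=5  X_X_X_XX_XXX
k=6  _X_X_XX_XXXX
k=7  X_X_XX_XXXX_
k=8  _X_XX_XXXX_X
k=9  X_XX_XXXX_X_
k=10  _XX_XXXX_X_X
k=11  XX_XXXX_X_X_
k=12  X_XXXX_X_X_X
k=13  _XXXX_X_X_XX

8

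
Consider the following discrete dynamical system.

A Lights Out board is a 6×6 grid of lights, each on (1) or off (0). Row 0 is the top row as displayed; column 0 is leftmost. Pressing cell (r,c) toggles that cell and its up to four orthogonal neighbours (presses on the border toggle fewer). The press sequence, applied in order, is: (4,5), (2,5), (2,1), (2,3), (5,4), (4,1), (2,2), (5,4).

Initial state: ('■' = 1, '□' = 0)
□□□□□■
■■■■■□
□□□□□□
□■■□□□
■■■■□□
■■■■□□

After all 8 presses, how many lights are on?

[0] □□□□□■
■■■■■□
□□□□□□
□■■□□□
■■■■□□
■■■■□□
[1] □□□□□■
■■■■■□
□□□□□□
□■■□□■
■■■■■■
■■■■□■
[2] □□□□□■
■■■■■■
□□□□■■
□■■□□□
■■■■■■
■■■■□■
[3] □□□□□■
■□■■■■
■■■□■■
□□■□□□
■■■■■■
■■■■□■
[4] □□□□□■
■□■□■■
■■□■□■
□□■■□□
■■■■■■
■■■■□■
[5] □□□□□■
■□■□■■
■■□■□■
□□■■□□
■■■■□■
■■■□■□
[6] □□□□□■
■□■□■■
■■□■□■
□■■■□□
□□□■□■
■□■□■□
[7] □□□□□■
■□□□■■
■□■□□■
□■□■□□
□□□■□■
■□■□■□
[8] □□□□□■
■□□□■■
■□■□□■
□■□■□□
□□□■■■
■□■■□■

16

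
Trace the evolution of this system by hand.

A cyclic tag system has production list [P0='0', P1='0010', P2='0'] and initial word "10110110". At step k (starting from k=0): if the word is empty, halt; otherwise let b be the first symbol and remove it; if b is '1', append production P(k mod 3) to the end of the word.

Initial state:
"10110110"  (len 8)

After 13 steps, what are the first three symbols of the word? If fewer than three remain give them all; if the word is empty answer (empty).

gen 0: "10110110"  (len 8)
gen 1: "01101100"  (len 8)
gen 2: "1101100"  (len 7)
gen 3: "1011000"  (len 7)
gen 4: "0110000"  (len 7)
gen 5: "110000"  (len 6)
gen 6: "100000"  (len 6)
gen 7: "000000"  (len 6)
gen 8: "00000"  (len 5)
gen 9: "0000"  (len 4)
gen 10: "000"  (len 3)
gen 11: "00"  (len 2)
gen 12: "0"  (len 1)
gen 13: (halted — word empty)

(empty)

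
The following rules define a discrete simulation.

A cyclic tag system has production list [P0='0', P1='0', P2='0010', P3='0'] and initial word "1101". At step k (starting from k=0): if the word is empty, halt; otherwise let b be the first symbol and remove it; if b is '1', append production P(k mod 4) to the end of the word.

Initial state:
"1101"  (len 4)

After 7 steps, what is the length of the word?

0

t=0: "1101"  (len 4)
t=1: "1010"  (len 4)
t=2: "0100"  (len 4)
t=3: "100"  (len 3)
t=4: "000"  (len 3)
t=5: "00"  (len 2)
t=6: "0"  (len 1)
t=7: (halted — word empty)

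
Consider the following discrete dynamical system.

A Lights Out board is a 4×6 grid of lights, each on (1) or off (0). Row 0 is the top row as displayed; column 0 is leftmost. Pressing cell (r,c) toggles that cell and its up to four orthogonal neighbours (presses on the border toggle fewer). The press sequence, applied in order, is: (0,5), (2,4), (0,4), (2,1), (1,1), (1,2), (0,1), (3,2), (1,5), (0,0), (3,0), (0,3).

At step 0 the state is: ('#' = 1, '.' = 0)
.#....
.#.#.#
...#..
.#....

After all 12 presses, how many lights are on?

13

t=0: .#....
.#.#.#
...#..
.#....
t=1: .#..##
.#.#..
...#..
.#....
t=2: .#..##
.#.##.
....##
.#..#.
t=3: .#.#..
.#.#..
....##
.#..#.
t=4: .#.#..
...#..
###.##
....#.
t=5: ...#..
####..
#.#.##
....#.
t=6: ..##..
#.....
#...##
....#.
t=7: ##.#..
##....
#...##
....#.
t=8: ##.#..
##....
#.#.##
.####.
t=9: ##.#.#
##..##
#.#.#.
.####.
t=10: ...#.#
.#..##
#.#.#.
.####.
t=11: ...#.#
.#..##
..#.#.
#.###.
t=12: ..#.##
.#.###
..#.#.
#.###.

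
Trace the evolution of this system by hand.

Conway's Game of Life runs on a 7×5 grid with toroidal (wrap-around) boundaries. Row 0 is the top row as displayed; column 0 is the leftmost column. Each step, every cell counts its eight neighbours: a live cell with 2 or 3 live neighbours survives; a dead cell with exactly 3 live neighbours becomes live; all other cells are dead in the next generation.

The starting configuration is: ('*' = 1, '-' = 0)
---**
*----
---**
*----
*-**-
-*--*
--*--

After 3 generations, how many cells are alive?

10

k=0  ---**
*----
---**
*----
*-**-
-*--*
--*--
k=1  ---**
*----
*---*
***--
*-**-
**--*
*-*-*
k=2  -*-*-
*--*-
----*
--*--
---*-
-----
--*--
k=3  -*-**
*-**-
---**
---*-
-----
-----
--*--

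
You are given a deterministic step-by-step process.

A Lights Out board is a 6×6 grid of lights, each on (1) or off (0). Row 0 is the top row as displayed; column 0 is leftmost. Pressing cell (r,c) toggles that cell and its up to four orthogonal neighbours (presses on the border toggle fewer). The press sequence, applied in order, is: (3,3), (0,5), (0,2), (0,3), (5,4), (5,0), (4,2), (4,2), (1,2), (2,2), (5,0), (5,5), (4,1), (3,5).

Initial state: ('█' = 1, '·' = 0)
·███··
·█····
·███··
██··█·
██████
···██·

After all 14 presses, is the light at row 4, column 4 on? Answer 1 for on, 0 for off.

0) ·███··
·█····
·███··
██··█·
██████
···██·
1) ·███··
·█····
·██···
████··
███·██
···██·
2) ·█████
·█···█
·██···
████··
███·██
···██·
3) ····██
·██··█
·██···
████··
███·██
···██·
4) ··██·█
·███·█
·██···
████··
███·██
···██·
5) ··██·█
·███·█
·██···
████··
███··█
·····█
6) ··██·█
·███·█
·██···
████··
·██··█
██···█
7) ··██·█
·███·█
·██···
██·█··
···█·█
███··█
8) ··██·█
·███·█
·██···
████··
·██··█
██···█
9) ···█·█
·····█
·█····
████··
·██··█
██···█
10) ···█·█
··█··█
··██··
██·█··
·██··█
██···█
11) ···█·█
··█··█
··██··
██·█··
███··█
·····█
12) ···█·█
··█··█
··██··
██·█··
███···
····█·
13) ···█·█
··█··█
··██··
█··█··
······
·█··█·
14) ···█·█
··█··█
··██·█
█··███
·····█
·█··█·

0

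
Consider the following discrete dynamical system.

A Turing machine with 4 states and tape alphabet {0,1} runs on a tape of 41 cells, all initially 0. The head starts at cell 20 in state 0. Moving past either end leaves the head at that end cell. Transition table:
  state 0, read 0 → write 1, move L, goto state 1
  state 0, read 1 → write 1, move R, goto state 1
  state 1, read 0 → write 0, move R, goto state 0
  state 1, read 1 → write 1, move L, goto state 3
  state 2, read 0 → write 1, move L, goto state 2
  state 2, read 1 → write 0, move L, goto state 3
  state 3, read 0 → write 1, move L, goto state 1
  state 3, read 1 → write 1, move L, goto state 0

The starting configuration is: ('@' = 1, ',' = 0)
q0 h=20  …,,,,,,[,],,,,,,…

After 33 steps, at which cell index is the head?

35

step 0: q0 h=20  …,,,,,,[,],,,,,,…
step 1: q1 h=19  …,,,,,,[,]@,,,,,…
step 2: q0 h=20  …,,,,,,[@],,,,,,…
step 3: q1 h=21  …,,,,,@[,],,,,,,…
step 4: q0 h=22  …,,,,@,[,],,,,,,…
step 5: q1 h=21  …,,,,,@[,]@,,,,,…
step 6: q0 h=22  …,,,,@,[@],,,,,,…
step 7: q1 h=23  …,,,@,@[,],,,,,,…
step 8: q0 h=24  …,,@,@,[,],,,,,,…
step 9: q1 h=23  …,,,@,@[,]@,,,,,…
step 10: q0 h=24  …,,@,@,[@],,,,,,…
step 11: q1 h=25  …,@,@,@[,],,,,,,…
step 12: q0 h=26  …@,@,@,[,],,,,,,…
step 13: q1 h=25  …,@,@,@[,]@,,,,,…
step 14: q0 h=26  …@,@,@,[@],,,,,,…
step 15: q1 h=27  …,@,@,@[,],,,,,,…
step 16: q0 h=28  …@,@,@,[,],,,,,,…
step 17: q1 h=27  …,@,@,@[,]@,,,,,…
step 18: q0 h=28  …@,@,@,[@],,,,,,…
step 19: q1 h=29  …,@,@,@[,],,,,,,…
step 20: q0 h=30  …@,@,@,[,],,,,,,…
step 21: q1 h=29  …,@,@,@[,]@,,,,,…
step 22: q0 h=30  …@,@,@,[@],,,,,,…
step 23: q1 h=31  …,@,@,@[,],,,,,,…
step 24: q0 h=32  …@,@,@,[,],,,,,,…
step 25: q1 h=31  …,@,@,@[,]@,,,,,…
step 26: q0 h=32  …@,@,@,[@],,,,,,…
step 27: q1 h=33  …,@,@,@[,],,,,,,…
step 28: q0 h=34  …@,@,@,[,],,,,,,|
step 29: q1 h=33  …,@,@,@[,]@,,,,,…
step 30: q0 h=34  …@,@,@,[@],,,,,,|
step 31: q1 h=35  …,@,@,@[,],,,,,|
step 32: q0 h=36  …@,@,@,[,],,,,|
step 33: q1 h=35  …,@,@,@[,]@,,,,|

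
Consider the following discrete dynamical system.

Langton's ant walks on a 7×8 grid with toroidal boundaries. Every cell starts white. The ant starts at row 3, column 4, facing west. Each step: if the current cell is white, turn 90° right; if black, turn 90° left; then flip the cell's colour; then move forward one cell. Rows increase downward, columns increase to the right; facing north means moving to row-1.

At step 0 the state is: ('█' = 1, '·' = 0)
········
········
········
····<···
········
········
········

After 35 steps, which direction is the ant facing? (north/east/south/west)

[0] ········
········
········
····<···
········
········
········
[1] ········
········
····^···
····█···
········
········
········
[2] ········
········
····█>··
····█···
········
········
········
[3] ········
········
····██··
····█v··
········
········
········
[4] ········
········
····██··
····<█··
········
········
········
[5] ········
········
····██··
·····█··
····v···
········
········
[6] ········
········
····██··
·····█··
···<█···
········
········
[7] ········
········
····██··
···^·█··
···██···
········
········
[8] ········
········
····██··
···█>█··
···██···
········
········
[9] ········
········
····██··
···███··
···█v···
········
········
[10] ········
········
····██··
···███··
···█·>··
········
········
[11] ········
········
····██··
···███··
···█·█··
·····v··
········
[12] ········
········
····██··
···███··
···█·█··
····<█··
········
[13] ········
········
····██··
···███··
···█^█··
····██··
········
[14] ········
········
····██··
···███··
···██>··
····██··
········
[15] ········
········
····██··
···██^··
···██···
····██··
········
[16] ········
········
····██··
···█<···
···██···
····██··
········
[17] ········
········
····██··
···█····
···█v···
····██··
········
[18] ········
········
····██··
···█····
···█·>··
····██··
········
[19] ········
········
····██··
···█····
···█·█··
····█v··
········
[20] ········
········
····██··
···█····
···█·█··
····█·>·
········
[21] ········
········
····██··
···█····
···█·█··
····█·█·
······v·
[22] ········
········
····██··
···█····
···█·█··
····█·█·
·····<█·
[23] ········
········
····██··
···█····
···█·█··
····█^█·
·····██·
[24] ········
········
····██··
···█····
···█·█··
····██>·
·····██·
[25] ········
········
····██··
···█····
···█·█^·
····██··
·····██·
[26] ········
········
····██··
···█····
···█·██>
····██··
·····██·
[27] ········
········
····██··
···█····
···█·███
····██·v
·····██·
[28] ········
········
····██··
···█····
···█·███
····██<█
·····██·
[29] ········
········
····██··
···█····
···█·█^█
····████
·····██·
[30] ········
········
····██··
···█····
···█·<·█
····████
·····██·
[31] ········
········
····██··
···█····
···█···█
····█v██
·····██·
[32] ········
········
····██··
···█····
···█···█
····█·>█
·····██·
[33] ········
········
····██··
···█····
···█··^█
····█··█
·····██·
[34] ········
········
····██··
···█····
···█··█>
····█··█
·····██·
[35] ········
········
····██··
···█···^
···█··█·
····█··█
·····██·

north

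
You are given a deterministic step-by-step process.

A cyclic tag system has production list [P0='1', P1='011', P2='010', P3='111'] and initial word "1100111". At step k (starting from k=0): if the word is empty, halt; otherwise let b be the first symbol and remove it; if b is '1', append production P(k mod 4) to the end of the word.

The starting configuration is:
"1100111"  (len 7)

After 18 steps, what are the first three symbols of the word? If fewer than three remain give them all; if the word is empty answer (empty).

111

k=0  "1100111"  (len 7)
k=1  "1001111"  (len 7)
k=2  "001111011"  (len 9)
k=3  "01111011"  (len 8)
k=4  "1111011"  (len 7)
k=5  "1110111"  (len 7)
k=6  "110111011"  (len 9)
k=7  "10111011010"  (len 11)
k=8  "0111011010111"  (len 13)
k=9  "111011010111"  (len 12)
k=10  "11011010111011"  (len 14)
k=11  "1011010111011010"  (len 16)
k=12  "011010111011010111"  (len 18)
k=13  "11010111011010111"  (len 17)
k=14  "1010111011010111011"  (len 19)
k=15  "010111011010111011010"  (len 21)
k=16  "10111011010111011010"  (len 20)
k=17  "01110110101110110101"  (len 20)
k=18  "1110110101110110101"  (len 19)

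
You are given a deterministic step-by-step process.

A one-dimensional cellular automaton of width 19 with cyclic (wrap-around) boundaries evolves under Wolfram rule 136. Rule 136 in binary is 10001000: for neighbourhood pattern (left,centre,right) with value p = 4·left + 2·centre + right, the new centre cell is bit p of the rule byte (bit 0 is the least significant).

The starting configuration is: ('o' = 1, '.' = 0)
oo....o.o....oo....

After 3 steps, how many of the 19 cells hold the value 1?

t=0: oo....o.o....oo....
t=1: o............o.....
t=2: ...................
t=3: ...................

0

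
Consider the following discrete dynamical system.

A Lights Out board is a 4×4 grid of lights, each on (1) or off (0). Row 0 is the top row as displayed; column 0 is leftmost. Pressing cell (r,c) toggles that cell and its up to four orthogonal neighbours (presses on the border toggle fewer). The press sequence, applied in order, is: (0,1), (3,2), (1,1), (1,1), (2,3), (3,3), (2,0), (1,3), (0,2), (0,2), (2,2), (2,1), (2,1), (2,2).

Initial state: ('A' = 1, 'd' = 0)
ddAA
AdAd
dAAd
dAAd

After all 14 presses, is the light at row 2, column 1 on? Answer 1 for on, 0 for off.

0

0) ddAA
AdAd
dAAd
dAAd
1) AAdA
AAAd
dAAd
dAAd
2) AAdA
AAAd
dAdd
dddA
3) AddA
dddd
dddd
dddA
4) AAdA
AAAd
dAdd
dddA
5) AAdA
AAAA
dAAA
dddd
6) AAdA
AAAA
dAAd
ddAA
7) AAdA
dAAA
AdAd
AdAA
8) AAdd
dAdd
AdAA
AdAA
9) AdAA
dAAd
AdAA
AdAA
10) AAdd
dAdd
AdAA
AdAA
11) AAdd
dAAd
AAdd
AddA
12) AAdd
ddAd
ddAd
AAdA
13) AAdd
dAAd
AAdd
AddA
14) AAdd
dAdd
AdAA
AdAA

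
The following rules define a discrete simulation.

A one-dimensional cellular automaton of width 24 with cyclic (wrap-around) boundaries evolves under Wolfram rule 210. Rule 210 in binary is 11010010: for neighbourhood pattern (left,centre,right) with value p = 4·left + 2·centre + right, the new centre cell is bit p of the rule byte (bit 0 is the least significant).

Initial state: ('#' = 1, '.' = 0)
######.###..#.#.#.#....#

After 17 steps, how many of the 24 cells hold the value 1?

12

gen 0: ######.###..#.#.#.#....#
gen 1: ######..####.......#..#.
gen 2: .#######.####.....#.##..
gen 3: #.######..####...#...##.
gen 4: ...#######.####.#.#.#.#.
gen 5: ..#.######..###........#
gen 6: ##...#######.###......#.
gen 7: .##.#.######..###....#..
gen 8: #.#....#######.###..#.#.
gen 9: ...#..#.######..####....
gen 10: ..#.##...#######.####...
gen 11: .#...##.#.######..####..
gen 12: #.#.#.#....#######.####.
gen 13: .......#..#.######..###.
gen 14: ......#.##...#######.###
gen 15: #....#...##.#.######..##
gen 16: ##..#.#.#.#....#######.#
gen 17: ####.......#..#.######..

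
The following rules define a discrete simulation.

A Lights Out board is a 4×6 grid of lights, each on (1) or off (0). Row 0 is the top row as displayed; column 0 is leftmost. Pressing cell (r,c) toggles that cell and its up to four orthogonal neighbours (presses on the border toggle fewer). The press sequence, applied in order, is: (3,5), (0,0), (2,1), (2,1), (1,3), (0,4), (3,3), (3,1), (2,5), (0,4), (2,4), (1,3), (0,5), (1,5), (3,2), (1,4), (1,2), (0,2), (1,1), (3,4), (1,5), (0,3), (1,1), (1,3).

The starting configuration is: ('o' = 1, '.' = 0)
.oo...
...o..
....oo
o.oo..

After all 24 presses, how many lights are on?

15

gen 0: .oo...
...o..
....oo
o.oo..
gen 1: .oo...
...o..
....o.
o.oooo
gen 2: o.o...
o..o..
....o.
o.oooo
gen 3: o.o...
oo.o..
ooo.o.
oooooo
gen 4: o.o...
o..o..
....o.
o.oooo
gen 5: o.oo..
o.o.o.
...oo.
o.oooo
gen 6: o.o.oo
o.o...
...oo.
o.oooo
gen 7: o.o.oo
o.o...
....o.
o....o
gen 8: o.o.oo
o.o...
.o..o.
.oo..o
gen 9: o.o.oo
o.o..o
.o...o
.oo...
gen 10: o.oo..
o.o.oo
.o...o
.oo...
gen 11: o.oo..
o.o..o
.o.oo.
.oo.o.
gen 12: o.o...
o..ooo
.o..o.
.oo.o.
gen 13: o.o.oo
o..oo.
.o..o.
.oo.o.
gen 14: o.o.o.
o..o.o
.o..oo
.oo.o.
gen 15: o.o.o.
o..o.o
.oo.oo
...oo.
gen 16: o.o...
o...o.
.oo..o
...oo.
gen 17: o.....
ooooo.
.o...o
...oo.
gen 18: oooo..
oo.oo.
.o...o
...oo.
gen 19: o.oo..
..ooo.
.....o
...oo.
gen 20: o.oo..
..ooo.
....oo
.....o
gen 21: o.oo.o
..oo.o
....o.
.....o
gen 22: o...oo
..o..o
....o.
.....o
gen 23: oo..oo
oo...o
.o..o.
.....o
gen 24: oo.ooo
oooooo
.o.oo.
.....o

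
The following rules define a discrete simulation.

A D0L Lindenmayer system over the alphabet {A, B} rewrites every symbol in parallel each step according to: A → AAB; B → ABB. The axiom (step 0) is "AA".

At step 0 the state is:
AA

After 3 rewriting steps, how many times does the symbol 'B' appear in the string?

26

0) AA
1) AABAAB
2) AABAABABBAABAABABB
3) AABAABABBAABAABABBAABABBABBAABAABABBAABAABABBAABABBABB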